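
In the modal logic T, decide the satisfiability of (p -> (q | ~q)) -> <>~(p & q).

1. (p -> (q | ~q)) -> <>~(p & q), w0
2. <>~(p & q), w0
3. ~(p & q), w1
4. ~q, w1
Accessibility: w0Rw0, w0Rw1, w1Rw1

Satisfiable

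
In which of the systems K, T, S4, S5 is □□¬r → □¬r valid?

T-tableau for the negation ¬(□□¬r → □¬r):
1. ¬(□□¬r → □¬r), w0
2. □□¬r, w0
3. ¬□¬r, w0
4. □¬r, w0
5. ¬r, w0
6. r, w1
7. □¬r, w1
8. ¬r, w1
Accessibility: w0Rw0, w0Rw1, w1Rw1
Branch closes: r and ¬r both at w1.
Every branch closes (one shown): valid in T, hence also in S4, S5 (every theorem of T is a theorem of S4 and S5).
K-tableau for the negation ¬(□□¬r → □¬r):
1. ¬(□□¬r → □¬r), w0
2. □□¬r, w0
3. ¬□¬r, w0
4. r, w1
5. □¬r, w1
Accessibility: w0Rw1
Complete open branch: countermodel on a K-frame, so not valid in K.

T, S4, S5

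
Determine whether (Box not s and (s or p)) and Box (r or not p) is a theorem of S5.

Tableau for the negation not ((Box not s and (s or p)) and Box (r or not p)):
1. not ((Box not s and (s or p)) and Box (r or not p)), w0
2. not Box (r or not p), w0
3. not (r or not p), w1
4. not r, w1
5. p, w1
Accessibility: w0Rw0, w0Rw1, w1Rw0, w1Rw1
The negation has an open branch (countermodel exists).

No, not valid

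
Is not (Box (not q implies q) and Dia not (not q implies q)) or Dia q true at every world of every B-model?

Valid in B

Tableau for the negation not (not (Box (not q implies q) and Dia not (not q implies q)) or Dia q):
1. not (not (Box (not q implies q) and Dia not (not q implies q)) or Dia q), u
2. Box (not q implies q) and Dia not (not q implies q), u
3. not Dia q, u
4. Box (not q implies q), u
5. Dia not (not q implies q), u
6. not q, u
7. not q implies q, u
8. q, u
Accessibility: uRu
Branch closes: q and not q both at u.
Every branch of the negation's tableau closes; the branch above is one of them.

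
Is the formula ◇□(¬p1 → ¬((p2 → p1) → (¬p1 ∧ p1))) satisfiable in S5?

Satisfiable (open branch found)

1. ◇□(¬p1 → ¬((p2 → p1) → (¬p1 ∧ p1))), w0
2. □(¬p1 → ¬((p2 → p1) → (¬p1 ∧ p1))), w1   [◇-rule on 1: fresh world w1, w0Rw1]
3. ¬p1 → ¬((p2 → p1) → (¬p1 ∧ p1)), w0   [□-rule on 2 via w1Rw0]
4. ¬p1 → ¬((p2 → p1) → (¬p1 ∧ p1)), w1   [□-rule on 2 via w1Rw1]
5. ¬((p2 → p1) → (¬p1 ∧ p1)), w0   [→-rule on 3 (branches; this branch)]
6. p2 → p1, w0   [¬→-rule on 5]
7. ¬(¬p1 ∧ p1), w0   [¬→-rule on 5]
8. ¬((p2 → p1) → (¬p1 ∧ p1)), w1   [→-rule on 4 (branches; this branch)]
9. p2 → p1, w1   [¬→-rule on 8]
10. ¬(¬p1 ∧ p1), w1   [¬→-rule on 8]
11. p1, w0   [→-rule on 6 (branches; this branch)]
12. p1, w1   [→-rule on 9 (branches; this branch)]
Accessibility: w0Rw0, w0Rw1, w1Rw0, w1Rw1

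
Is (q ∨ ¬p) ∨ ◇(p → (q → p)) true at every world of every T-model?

Valid

Tableau for the negation ¬((q ∨ ¬p) ∨ ◇(p → (q → p))):
1. ¬((q ∨ ¬p) ∨ ◇(p → (q → p))), u
2. ¬(q ∨ ¬p), u
3. ¬◇(p → (q → p)), u
4. ¬q, u
5. p, u
6. ¬(p → (q → p)), u
7. ¬(q → p), u
8. q, u
9. ¬p, u
Accessibility: uRu
Branch closes: q and ¬q both at u.
All branches of the negation close; one closing branch shown above.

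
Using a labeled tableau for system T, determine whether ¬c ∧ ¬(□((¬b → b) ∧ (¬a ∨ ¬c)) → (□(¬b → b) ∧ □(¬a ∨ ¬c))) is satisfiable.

Unsatisfiable (every branch closes)

1. ¬c ∧ ¬(□((¬b → b) ∧ (¬a ∨ ¬c)) → (□(¬b → b) ∧ □(¬a ∨ ¬c))), u
2. ¬c, u
3. ¬(□((¬b → b) ∧ (¬a ∨ ¬c)) → (□(¬b → b) ∧ □(¬a ∨ ¬c))), u
4. □((¬b → b) ∧ (¬a ∨ ¬c)), u
5. ¬(□(¬b → b) ∧ □(¬a ∨ ¬c)), u
6. (¬b → b) ∧ (¬a ∨ ¬c), u
7. ¬b → b, u
8. ¬a ∨ ¬c, u
9. ¬□(¬a ∨ ¬c), u
10. b, u
11. ¬(¬a ∨ ¬c), v
12. a, v
13. c, v
14. (¬b → b) ∧ (¬a ∨ ¬c), v
15. ¬b → b, v
16. ¬a ∨ ¬c, v
17. b, v
18. ¬c, v
Accessibility: uRu, uRv, vRv
Branch closes: c and ¬c both at v.
Every branch closes; the branch above is one of them.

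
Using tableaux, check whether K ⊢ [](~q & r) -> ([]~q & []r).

Valid

Tableau for the negation ~([](~q & r) -> ([]~q & []r)):
1. ~([](~q & r) -> ([]~q & []r)), 0
2. [](~q & r), 0   [~->-rule on 1]
3. ~([]~q & []r), 0   [~->-rule on 1]
4. ~[]r, 0   [~&-rule on 3 (branches; this branch)]
5. ~r, 1   [~[]-rule on 4: fresh world 1, 0R1]
6. ~q & r, 1   [[]-rule on 2 via 0R1]
7. ~q, 1   [&-rule on 6]
8. r, 1   [&-rule on 6]
Accessibility: 0R1
Branch closes: r and ~r both at 1.
All branches of the negation close; one closing branch shown above.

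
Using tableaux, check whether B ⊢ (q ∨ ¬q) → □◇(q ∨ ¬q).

Tableau for the negation ¬((q ∨ ¬q) → □◇(q ∨ ¬q)):
1. ¬((q ∨ ¬q) → □◇(q ∨ ¬q)), 0
2. q ∨ ¬q, 0
3. ¬□◇(q ∨ ¬q), 0
4. ¬q, 0
5. ¬◇(q ∨ ¬q), 1
6. ¬(q ∨ ¬q), 0
7. q, 0
Accessibility: 0R0, 0R1, 1R0, 1R1
Branch closes: q and ¬q both at 0.
Every branch of the negation's tableau closes; the branch above is one of them.

Valid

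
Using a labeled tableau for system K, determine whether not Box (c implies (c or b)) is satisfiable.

1. not Box (c implies (c or b)), 0
2. not (c implies (c or b)), 1
3. c, 1
4. not (c or b), 1
5. not c, 1
6. not b, 1
Accessibility: 0R1
Branch closes: c and not c both at 1.
(One branch shown.) All branches close.

Unsatisfiable (every branch closes)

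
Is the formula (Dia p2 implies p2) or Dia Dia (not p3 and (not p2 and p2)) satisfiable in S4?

1. (Dia p2 implies p2) or Dia Dia (not p3 and (not p2 and p2)), u
2. Dia p2 implies p2, u   [or-rule on 1 (branches; this branch)]
3. p2, u   [implies-rule on 2 (branches; this branch)]
Accessibility: uRu

Satisfiable (open branch found)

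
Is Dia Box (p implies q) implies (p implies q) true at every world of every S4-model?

Tableau for the negation not (Dia Box (p implies q) implies (p implies q)):
1. not (Dia Box (p implies q) implies (p implies q)), 0
2. Dia Box (p implies q), 0   [neg-implies-rule on 1]
3. not (p implies q), 0   [neg-implies-rule on 1]
4. p, 0   [neg-implies-rule on 3]
5. not q, 0   [neg-implies-rule on 3]
6. Box (p implies q), 1   [Dia-rule on 2: fresh world 1, 0R1]
7. p implies q, 1   [Box-rule on 6 via 1R1]
8. q, 1   [implies-rule on 7 (branches; this branch)]
Accessibility: 0R0, 0R1, 1R1
The negation has an open branch (countermodel exists).

Not valid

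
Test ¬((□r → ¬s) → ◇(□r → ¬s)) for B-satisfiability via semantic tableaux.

Unsatisfiable (every branch closes)

1. ¬((□r → ¬s) → ◇(□r → ¬s)), u
2. □r → ¬s, u   [¬→-rule on 1]
3. ¬◇(□r → ¬s), u   [¬→-rule on 1]
4. ¬(□r → ¬s), u   [¬◇-rule on 3 via uRu]
5. □r, u   [¬→-rule on 4]
6. s, u   [¬→-rule on 4]
7. r, u   [□-rule on 5 via uRu]
8. ¬□r, u   [→-rule on 2 (branches; this branch)]
9. ¬r, v   [¬□-rule on 8: fresh world v, uRv]
10. ¬(□r → ¬s), v   [¬◇-rule on 3 via uRv]
11. □r, v   [¬→-rule on 10]
12. s, v   [¬→-rule on 10]
13. r, v   [□-rule on 5 via uRv]
Accessibility: uRu, uRv, vRu, vRv
Branch closes: r and ¬r both at v.
(One branch shown.) All branches close.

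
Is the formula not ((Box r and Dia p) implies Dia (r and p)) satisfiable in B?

1. not ((Box r and Dia p) implies Dia (r and p)), u
2. Box r and Dia p, u   [neg-implies-rule on 1]
3. not Dia (r and p), u   [neg-implies-rule on 1]
4. Box r, u   [and-rule on 2]
5. Dia p, u   [and-rule on 2]
6. not (r and p), u   [neg-Dia-rule on 3 via uRu]
7. r, u   [Box-rule on 4 via uRu]
8. not p, u   [neg-and-rule on 6 (branches; this branch)]
9. p, v   [Dia-rule on 5: fresh world v, uRv]
10. not (r and p), v   [neg-Dia-rule on 3 via uRv]
11. r, v   [Box-rule on 4 via uRv]
12. not p, v   [neg-and-rule on 10 (branches; this branch)]
Accessibility: uRu, uRv, vRu, vRv
Branch closes: p and not p both at v.
(One branch shown.) All branches close.

Unsatisfiable (every branch closes)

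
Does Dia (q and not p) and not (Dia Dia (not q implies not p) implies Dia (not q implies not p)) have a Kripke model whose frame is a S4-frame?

1. Dia (q and not p) and not (Dia Dia (not q implies not p) implies Dia (not q implies not p)), u
2. Dia (q and not p), u
3. not (Dia Dia (not q implies not p) implies Dia (not q implies not p)), u
4. Dia Dia (not q implies not p), u
5. not Dia (not q implies not p), u
6. not (not q implies not p), u
7. not q, u
8. p, u
9. q and not p, v
10. q, v
11. not p, v
12. not (not q implies not p), v
13. not q, v
14. p, v
Accessibility: uRu, uRv, vRv
Branch closes: q and not q both at v.
(One branch shown.) All branches close.

No, unsatisfiable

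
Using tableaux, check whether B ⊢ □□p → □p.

Tableau for the negation ¬(□□p → □p):
1. ¬(□□p → □p), u
2. □□p, u
3. ¬□p, u
4. □p, u
5. p, u
6. ¬p, v
7. □p, v
8. p, v
Accessibility: uRu, uRv, vRu, vRv
Branch closes: p and ¬p both at v.
Every branch of the negation's tableau closes; the branch above is one of them.

Valid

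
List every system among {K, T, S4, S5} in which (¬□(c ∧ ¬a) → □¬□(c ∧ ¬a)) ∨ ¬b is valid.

S5

S4-tableau for the negation ¬((¬□(c ∧ ¬a) → □¬□(c ∧ ¬a)) ∨ ¬b):
1. ¬((¬□(c ∧ ¬a) → □¬□(c ∧ ¬a)) ∨ ¬b), 0
2. ¬(¬□(c ∧ ¬a) → □¬□(c ∧ ¬a)), 0
3. b, 0
4. ¬□(c ∧ ¬a), 0
5. ¬□¬□(c ∧ ¬a), 0
6. ¬(c ∧ ¬a), 1
7. a, 1
8. □(c ∧ ¬a), 2
9. c ∧ ¬a, 2
10. c, 2
11. ¬a, 2
Accessibility: 0R0, 0R1, 0R2, 1R1, 2R2
Complete open branch: countermodel on an S4-frame, so not valid in S4, nor in K, T (the same frame is also a K-frame and a T-frame).
S5-tableau for the negation ¬((¬□(c ∧ ¬a) → □¬□(c ∧ ¬a)) ∨ ¬b):
1. ¬((¬□(c ∧ ¬a) → □¬□(c ∧ ¬a)) ∨ ¬b), 0
2. ¬(¬□(c ∧ ¬a) → □¬□(c ∧ ¬a)), 0
3. b, 0
4. ¬□(c ∧ ¬a), 0
5. ¬□¬□(c ∧ ¬a), 0
6. ¬(c ∧ ¬a), 1
7. a, 1
8. □(c ∧ ¬a), 2
9. c ∧ ¬a, 0
10. c, 0
11. ¬a, 0
12. c ∧ ¬a, 1
13. c, 1
14. ¬a, 1
Accessibility: 0R0, 0R1, 0R2, 1R0, 1R1, 1R2, 2R0, 2R1, 2R2
Branch closes: a and ¬a both at 1.
Every branch closes (one shown): valid in S5.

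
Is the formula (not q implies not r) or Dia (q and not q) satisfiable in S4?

1. (not q implies not r) or Dia (q and not q), u
2. not q implies not r, u   [or-rule on 1 (branches; this branch)]
3. not r, u   [implies-rule on 2 (branches; this branch)]
Accessibility: uRu

Yes, satisfiable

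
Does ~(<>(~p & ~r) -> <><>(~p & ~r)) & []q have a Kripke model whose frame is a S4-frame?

1. ~(<>(~p & ~r) -> <><>(~p & ~r)) & []q, u
2. ~(<>(~p & ~r) -> <><>(~p & ~r)), u
3. []q, u
4. <>(~p & ~r), u
5. ~<><>(~p & ~r), u
6. q, u
7. ~<>(~p & ~r), u
8. ~(~p & ~r), u
9. r, u
10. ~p & ~r, v
11. ~p, v
12. ~r, v
13. q, v
14. ~<>(~p & ~r), v
15. ~(~p & ~r), v
16. r, v
Accessibility: uRu, uRv, vRv
Branch closes: r and ~r both at v.
(One branch shown.) All branches close.

Unsatisfiable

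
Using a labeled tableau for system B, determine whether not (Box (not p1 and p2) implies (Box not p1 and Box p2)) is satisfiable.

1. not (Box (not p1 and p2) implies (Box not p1 and Box p2)), u
2. Box (not p1 and p2), u
3. not (Box not p1 and Box p2), u
4. not p1 and p2, u
5. not p1, u
6. p2, u
7. not Box p2, u
8. not p2, v
9. not p1 and p2, v
10. not p1, v
11. p2, v
Accessibility: uRu, uRv, vRu, vRv
Branch closes: p2 and not p2 both at v.
(One branch shown.) All branches close.

Unsatisfiable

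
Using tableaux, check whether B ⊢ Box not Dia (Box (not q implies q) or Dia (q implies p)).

Tableau for the negation not Box not Dia (Box (not q implies q) or Dia (q implies p)):
1. not Box not Dia (Box (not q implies q) or Dia (q implies p)), w0
2. Dia (Box (not q implies q) or Dia (q implies p)), w1   [neg-Box-rule on 1: fresh world w1, w0Rw1]
3. Box (not q implies q) or Dia (q implies p), w2   [Dia-rule on 2: fresh world w2, w1Rw2]
4. Dia (q implies p), w2   [or-rule on 3 (branches; this branch)]
5. q implies p, w3   [Dia-rule on 4: fresh world w3, w2Rw3]
6. p, w3   [implies-rule on 5 (branches; this branch)]
Accessibility: w0Rw0, w0Rw1, w1Rw0, w1Rw1, w1Rw2, w2Rw1, w2Rw2, w2Rw3, w3Rw2, w3Rw3
The negation has an open branch (countermodel exists).

Invalid (countermodel exists)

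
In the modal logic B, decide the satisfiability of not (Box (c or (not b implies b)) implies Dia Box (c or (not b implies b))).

1. not (Box (c or (not b implies b)) implies Dia Box (c or (not b implies b))), 0
2. Box (c or (not b implies b)), 0
3. not Dia Box (c or (not b implies b)), 0
4. c or (not b implies b), 0
5. not Box (c or (not b implies b)), 0
6. not b implies b, 0
7. b, 0
8. not (c or (not b implies b)), 1
9. not c, 1
10. not (not b implies b), 1
11. not b, 1
12. c or (not b implies b), 1
13. not Box (c or (not b implies b)), 1
14. not b implies b, 1
15. b, 1
Accessibility: 0R0, 0R1, 1R0, 1R1
Branch closes: b and not b both at 1.
(One branch shown.) All branches close.

Unsatisfiable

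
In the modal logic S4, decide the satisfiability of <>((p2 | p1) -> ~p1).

Yes, satisfiable

1. <>((p2 | p1) -> ~p1), u
2. (p2 | p1) -> ~p1, v
3. ~p1, v
Accessibility: uRu, uRv, vRv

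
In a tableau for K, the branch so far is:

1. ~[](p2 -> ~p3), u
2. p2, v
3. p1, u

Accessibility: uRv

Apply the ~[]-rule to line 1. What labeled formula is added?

a fresh world w with uRw, and ~(p2 -> ~p3) at w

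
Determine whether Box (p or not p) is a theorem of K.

Tableau for the negation not Box (p or not p):
1. not Box (p or not p), u
2. not (p or not p), v
3. not p, v
4. p, v
Accessibility: uRv
Branch closes: p and not p both at v.
All branches of the negation close; one closing branch shown above.

Yes, valid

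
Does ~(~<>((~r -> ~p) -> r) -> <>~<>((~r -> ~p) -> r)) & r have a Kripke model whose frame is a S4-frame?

1. ~(~<>((~r -> ~p) -> r) -> <>~<>((~r -> ~p) -> r)) & r, 0
2. ~(~<>((~r -> ~p) -> r) -> <>~<>((~r -> ~p) -> r)), 0
3. r, 0
4. ~<>((~r -> ~p) -> r), 0
5. ~<>~<>((~r -> ~p) -> r), 0
6. ~((~r -> ~p) -> r), 0
7. ~r -> ~p, 0
8. ~r, 0
Accessibility: 0R0
Branch closes: r and ~r both at 0.
Every branch closes; the branch above is one of them.

No, unsatisfiable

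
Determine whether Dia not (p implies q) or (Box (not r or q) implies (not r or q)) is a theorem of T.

Tableau for the negation not (Dia not (p implies q) or (Box (not r or q) implies (not r or q))):
1. not (Dia not (p implies q) or (Box (not r or q) implies (not r or q))), u
2. not Dia not (p implies q), u   [neg-or-rule on 1]
3. not (Box (not r or q) implies (not r or q)), u   [neg-or-rule on 1]
4. Box (not r or q), u   [neg-implies-rule on 3]
5. not (not r or q), u   [neg-implies-rule on 3]
6. r, u   [neg-or-rule on 5]
7. not q, u   [neg-or-rule on 5]
8. p implies q, u   [neg-Dia-rule on 2 via uRu]
9. not r or q, u   [Box-rule on 4 via uRu]
10. not p, u   [implies-rule on 8 (branches; this branch)]
11. q, u   [or-rule on 9 (branches; this branch)]
Accessibility: uRu
Branch closes: q and not q both at u.
Every branch of the negation's tableau closes; the branch above is one of them.

Yes, valid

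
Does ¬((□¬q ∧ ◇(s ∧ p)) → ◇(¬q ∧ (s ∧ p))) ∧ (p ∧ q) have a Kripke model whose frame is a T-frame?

1. ¬((□¬q ∧ ◇(s ∧ p)) → ◇(¬q ∧ (s ∧ p))) ∧ (p ∧ q), 0
2. ¬((□¬q ∧ ◇(s ∧ p)) → ◇(¬q ∧ (s ∧ p))), 0
3. p ∧ q, 0
4. □¬q ∧ ◇(s ∧ p), 0
5. ¬◇(¬q ∧ (s ∧ p)), 0
6. p, 0
7. q, 0
8. □¬q, 0
9. ◇(s ∧ p), 0
10. ¬(¬q ∧ (s ∧ p)), 0
11. ¬q, 0
Accessibility: 0R0
Branch closes: q and ¬q both at 0.
Every branch closes; the branch above is one of them.

Unsatisfiable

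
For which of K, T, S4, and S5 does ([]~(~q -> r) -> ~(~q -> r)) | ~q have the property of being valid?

K-tableau for the negation ~(([]~(~q -> r) -> ~(~q -> r)) | ~q):
1. ~(([]~(~q -> r) -> ~(~q -> r)) | ~q), w0
2. ~([]~(~q -> r) -> ~(~q -> r)), w0
3. q, w0
4. []~(~q -> r), w0
5. ~q -> r, w0
6. r, w0
Complete open branch: countermodel on a K-frame, so not valid in K.
T-tableau for the negation ~(([]~(~q -> r) -> ~(~q -> r)) | ~q):
1. ~(([]~(~q -> r) -> ~(~q -> r)) | ~q), w0
2. ~([]~(~q -> r) -> ~(~q -> r)), w0
3. q, w0
4. []~(~q -> r), w0
5. ~q -> r, w0
6. ~(~q -> r), w0
7. ~q, w0
8. ~r, w0
Accessibility: w0Rw0
Branch closes: q and ~q both at w0.
Every branch closes (one shown): valid in T, hence also in S4, S5 (every theorem of T is a theorem of S4 and S5).

T, S4, S5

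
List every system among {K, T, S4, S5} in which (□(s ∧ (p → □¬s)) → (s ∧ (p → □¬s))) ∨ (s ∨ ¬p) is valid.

T-tableau for the negation ¬((□(s ∧ (p → □¬s)) → (s ∧ (p → □¬s))) ∨ (s ∨ ¬p)):
1. ¬((□(s ∧ (p → □¬s)) → (s ∧ (p → □¬s))) ∨ (s ∨ ¬p)), 0
2. ¬(□(s ∧ (p → □¬s)) → (s ∧ (p → □¬s))), 0   [¬∨-rule on 1]
3. ¬(s ∨ ¬p), 0   [¬∨-rule on 1]
4. □(s ∧ (p → □¬s)), 0   [¬→-rule on 2]
5. ¬(s ∧ (p → □¬s)), 0   [¬→-rule on 2]
6. ¬s, 0   [¬∨-rule on 3]
7. p, 0   [¬∨-rule on 3]
8. s ∧ (p → □¬s), 0   [□-rule on 4 via 0R0]
9. s, 0   [∧-rule on 8]
10. p → □¬s, 0   [∧-rule on 8]
Accessibility: 0R0
Branch closes: s and ¬s both at 0.
Every branch closes (one shown): valid in T, hence also in S4, S5 (every theorem of T is a theorem of S4 and S5).
K-tableau for the negation ¬((□(s ∧ (p → □¬s)) → (s ∧ (p → □¬s))) ∨ (s ∨ ¬p)):
1. ¬((□(s ∧ (p → □¬s)) → (s ∧ (p → □¬s))) ∨ (s ∨ ¬p)), 0
2. ¬(□(s ∧ (p → □¬s)) → (s ∧ (p → □¬s))), 0   [¬∨-rule on 1]
3. ¬(s ∨ ¬p), 0   [¬∨-rule on 1]
4. □(s ∧ (p → □¬s)), 0   [¬→-rule on 2]
5. ¬(s ∧ (p → □¬s)), 0   [¬→-rule on 2]
6. ¬s, 0   [¬∨-rule on 3]
7. p, 0   [¬∨-rule on 3]
8. ¬(p → □¬s), 0   [¬∧-rule on 5 (branches; this branch)]
9. ¬□¬s, 0   [¬→-rule on 8]
10. s, 1   [¬□-rule on 9: fresh world 1, 0R1]
11. s ∧ (p → □¬s), 1   [□-rule on 4 via 0R1]
12. p → □¬s, 1   [∧-rule on 11]
13. □¬s, 1   [→-rule on 12 (branches; this branch)]
Accessibility: 0R1
Complete open branch: countermodel on a K-frame, so not valid in K.

T, S4, S5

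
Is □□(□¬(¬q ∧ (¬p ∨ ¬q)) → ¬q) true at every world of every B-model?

Tableau for the negation ¬□□(□¬(¬q ∧ (¬p ∨ ¬q)) → ¬q):
1. ¬□□(□¬(¬q ∧ (¬p ∨ ¬q)) → ¬q), w0
2. ¬□(□¬(¬q ∧ (¬p ∨ ¬q)) → ¬q), w1   [¬□-rule on 1: fresh world w1, w0Rw1]
3. ¬(□¬(¬q ∧ (¬p ∨ ¬q)) → ¬q), w2   [¬□-rule on 2: fresh world w2, w1Rw2]
4. □¬(¬q ∧ (¬p ∨ ¬q)), w2   [¬→-rule on 3]
5. q, w2   [¬→-rule on 3]
6. ¬(¬q ∧ (¬p ∨ ¬q)), w1   [□-rule on 4 via w2Rw1]
7. ¬(¬q ∧ (¬p ∨ ¬q)), w2   [□-rule on 4 via w2Rw2]
8. ¬(¬p ∨ ¬q), w1   [¬∧-rule on 6 (branches; this branch)]
9. p, w1   [¬∨-rule on 8]
10. q, w1   [¬∨-rule on 8]
11. ¬(¬p ∨ ¬q), w2   [¬∧-rule on 7 (branches; this branch)]
12. p, w2   [¬∨-rule on 11]
Accessibility: w0Rw0, w0Rw1, w1Rw0, w1Rw1, w1Rw2, w2Rw1, w2Rw2
The negation has an open branch (countermodel exists).

No, not valid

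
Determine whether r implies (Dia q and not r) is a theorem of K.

Tableau for the negation not (r implies (Dia q and not r)):
1. not (r implies (Dia q and not r)), u
2. r, u
3. not (Dia q and not r), u
The negation has an open branch (countermodel exists).

Not valid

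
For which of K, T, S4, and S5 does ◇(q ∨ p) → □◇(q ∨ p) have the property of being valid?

S5

S4-tableau for the negation ¬(◇(q ∨ p) → □◇(q ∨ p)):
1. ¬(◇(q ∨ p) → □◇(q ∨ p)), u
2. ◇(q ∨ p), u
3. ¬□◇(q ∨ p), u
4. q ∨ p, v
5. p, v
6. ¬◇(q ∨ p), w
7. ¬(q ∨ p), w
8. ¬q, w
9. ¬p, w
Accessibility: uRu, uRv, uRw, vRv, wRw
Complete open branch: countermodel on an S4-frame, so not valid in S4, nor in K, T (the same frame is also a K-frame and a T-frame).
S5-tableau for the negation ¬(◇(q ∨ p) → □◇(q ∨ p)):
1. ¬(◇(q ∨ p) → □◇(q ∨ p)), u
2. ◇(q ∨ p), u
3. ¬□◇(q ∨ p), u
4. q ∨ p, v
5. p, v
6. ¬◇(q ∨ p), w
7. ¬(q ∨ p), u
8. ¬q, u
9. ¬p, u
10. ¬(q ∨ p), v
11. ¬q, v
12. ¬p, v
Accessibility: uRu, uRv, uRw, vRu, vRv, vRw, wRu, wRv, wRw
Branch closes: p and ¬p both at v.
Every branch closes (one shown): valid in S5.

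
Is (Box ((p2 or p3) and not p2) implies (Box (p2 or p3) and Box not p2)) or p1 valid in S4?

Tableau for the negation not ((Box ((p2 or p3) and not p2) implies (Box (p2 or p3) and Box not p2)) or p1):
1. not ((Box ((p2 or p3) and not p2) implies (Box (p2 or p3) and Box not p2)) or p1), w0
2. not (Box ((p2 or p3) and not p2) implies (Box (p2 or p3) and Box not p2)), w0
3. not p1, w0
4. Box ((p2 or p3) and not p2), w0
5. not (Box (p2 or p3) and Box not p2), w0
6. (p2 or p3) and not p2, w0
7. p2 or p3, w0
8. not p2, w0
9. not Box (p2 or p3), w0
10. p3, w0
11. not (p2 or p3), w1
12. not p2, w1
13. not p3, w1
14. (p2 or p3) and not p2, w1
15. p2 or p3, w1
16. p3, w1
Accessibility: w0Rw0, w0Rw1, w1Rw1
Branch closes: p3 and not p3 both at w1.
Every branch of the negation's tableau closes; the branch above is one of them.

Yes, valid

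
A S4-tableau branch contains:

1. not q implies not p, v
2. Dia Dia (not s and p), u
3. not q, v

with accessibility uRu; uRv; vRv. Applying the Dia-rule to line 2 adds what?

a fresh world w with uRw, and Dia (not s and p) at w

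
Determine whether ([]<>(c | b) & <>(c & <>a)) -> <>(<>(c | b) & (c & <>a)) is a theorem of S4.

Tableau for the negation ~(([]<>(c | b) & <>(c & <>a)) -> <>(<>(c | b) & (c & <>a))):
1. ~(([]<>(c | b) & <>(c & <>a)) -> <>(<>(c | b) & (c & <>a))), 0
2. []<>(c | b) & <>(c & <>a), 0
3. ~<>(<>(c | b) & (c & <>a)), 0
4. []<>(c | b), 0
5. <>(c & <>a), 0
6. ~(<>(c | b) & (c & <>a)), 0
7. <>(c | b), 0
8. ~(c & <>a), 0
9. ~<>a, 0
10. ~a, 0
11. c & <>a, 1
12. c, 1
13. <>a, 1
14. ~(<>(c | b) & (c & <>a)), 1
15. <>(c | b), 1
16. ~a, 1
17. ~(c & <>a), 1
18. ~<>a, 1
19. c | b, 2
20. ~(<>(c | b) & (c & <>a)), 2
21. <>(c | b), 2
22. ~a, 2
23. b, 2
24. ~(c & <>a), 2
25. ~<>a, 2
26. a, 3
27. ~(<>(c | b) & (c & <>a)), 3
28. <>(c | b), 3
29. ~a, 3
Accessibility: 0R0, 0R1, 0R2, 0R3, 1R1, 1R3, 2R2, 3R3
Branch closes: a and ~a both at 3.
All branches of the negation close; one closing branch shown above.

Valid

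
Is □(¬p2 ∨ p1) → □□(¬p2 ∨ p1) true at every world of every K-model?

Invalid (countermodel exists)

Tableau for the negation ¬(□(¬p2 ∨ p1) → □□(¬p2 ∨ p1)):
1. ¬(□(¬p2 ∨ p1) → □□(¬p2 ∨ p1)), 0
2. □(¬p2 ∨ p1), 0
3. ¬□□(¬p2 ∨ p1), 0
4. ¬□(¬p2 ∨ p1), 1
5. ¬p2 ∨ p1, 1
6. p1, 1
7. ¬(¬p2 ∨ p1), 2
8. p2, 2
9. ¬p1, 2
Accessibility: 0R1, 1R2
The negation has an open branch (countermodel exists).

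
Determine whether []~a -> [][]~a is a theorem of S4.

Valid

Tableau for the negation ~([]~a -> [][]~a):
1. ~([]~a -> [][]~a), u
2. []~a, u   [~->-rule on 1]
3. ~[][]~a, u   [~->-rule on 1]
4. ~a, u   [[]-rule on 2 via uRu]
5. ~[]~a, v   [~[]-rule on 3: fresh world v, uRv]
6. ~a, v   [[]-rule on 2 via uRv]
7. a, w   [~[]-rule on 5: fresh world w, vRw]
8. ~a, w   [[]-rule on 2 via uRw]
Accessibility: uRu, uRv, uRw, vRv, vRw, wRw
Branch closes: a and ~a both at w.
All branches of the negation close; one closing branch shown above.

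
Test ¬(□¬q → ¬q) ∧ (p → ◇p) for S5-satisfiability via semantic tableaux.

No, unsatisfiable

1. ¬(□¬q → ¬q) ∧ (p → ◇p), 0
2. ¬(□¬q → ¬q), 0
3. p → ◇p, 0
4. □¬q, 0
5. q, 0
6. ¬q, 0
Accessibility: 0R0
Branch closes: q and ¬q both at 0.
Every branch closes; the branch above is one of them.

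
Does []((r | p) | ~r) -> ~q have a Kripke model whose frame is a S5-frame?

1. []((r | p) | ~r) -> ~q, u
2. ~q, u
Accessibility: uRu

Satisfiable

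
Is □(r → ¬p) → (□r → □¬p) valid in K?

Valid

Tableau for the negation ¬(□(r → ¬p) → (□r → □¬p)):
1. ¬(□(r → ¬p) → (□r → □¬p)), w0
2. □(r → ¬p), w0   [¬→-rule on 1]
3. ¬(□r → □¬p), w0   [¬→-rule on 1]
4. □r, w0   [¬→-rule on 3]
5. ¬□¬p, w0   [¬→-rule on 3]
6. p, w1   [¬□-rule on 5: fresh world w1, w0Rw1]
7. r → ¬p, w1   [□-rule on 2 via w0Rw1]
8. r, w1   [□-rule on 4 via w0Rw1]
9. ¬p, w1   [→-rule on 7 (branches; this branch)]
Accessibility: w0Rw1
Branch closes: p and ¬p both at w1.
Every branch of the negation's tableau closes; the branch above is one of them.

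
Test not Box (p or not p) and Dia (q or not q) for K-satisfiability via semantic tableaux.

Unsatisfiable

1. not Box (p or not p) and Dia (q or not q), w0
2. not Box (p or not p), w0
3. Dia (q or not q), w0
4. not (p or not p), w1
5. not p, w1
6. p, w1
Accessibility: w0Rw1
Branch closes: p and not p both at w1.
(One branch shown.) All branches close.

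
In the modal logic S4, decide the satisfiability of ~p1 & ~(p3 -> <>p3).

1. ~p1 & ~(p3 -> <>p3), u
2. ~p1, u   [&-rule on 1]
3. ~(p3 -> <>p3), u   [&-rule on 1]
4. p3, u   [~->-rule on 3]
5. ~<>p3, u   [~->-rule on 3]
6. ~p3, u   [~<>-rule on 5 via uRu]
Accessibility: uRu
Branch closes: p3 and ~p3 both at u.
All branches of the tableau close; one closing branch shown above.

Unsatisfiable (every branch closes)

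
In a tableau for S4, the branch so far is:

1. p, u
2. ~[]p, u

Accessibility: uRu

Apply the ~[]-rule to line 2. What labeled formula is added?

a fresh world v with uRv, and ~p at v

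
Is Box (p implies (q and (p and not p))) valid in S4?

Not valid

Tableau for the negation not Box (p implies (q and (p and not p))):
1. not Box (p implies (q and (p and not p))), 0
2. not (p implies (q and (p and not p))), 1
3. p, 1
4. not (q and (p and not p)), 1
5. not (p and not p), 1
Accessibility: 0R0, 0R1, 1R1
The negation has an open branch (countermodel exists).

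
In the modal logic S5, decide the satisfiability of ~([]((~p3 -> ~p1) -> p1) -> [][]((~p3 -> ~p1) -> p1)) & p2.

1. ~([]((~p3 -> ~p1) -> p1) -> [][]((~p3 -> ~p1) -> p1)) & p2, u
2. ~([]((~p3 -> ~p1) -> p1) -> [][]((~p3 -> ~p1) -> p1)), u
3. p2, u
4. []((~p3 -> ~p1) -> p1), u
5. ~[][]((~p3 -> ~p1) -> p1), u
6. (~p3 -> ~p1) -> p1, u
7. ~(~p3 -> ~p1), u
8. ~p3, u
9. p1, u
10. ~[]((~p3 -> ~p1) -> p1), v
11. (~p3 -> ~p1) -> p1, v
12. ~(~p3 -> ~p1), v
13. ~p3, v
14. p1, v
15. ~((~p3 -> ~p1) -> p1), w
16. ~p3 -> ~p1, w
17. ~p1, w
18. (~p3 -> ~p1) -> p1, w
19. ~(~p3 -> ~p1), w
20. ~p3, w
21. p1, w
Accessibility: uRu, uRv, uRw, vRu, vRv, vRw, wRu, wRv, wRw
Branch closes: p1 and ~p1 both at w.
Every branch closes; the branch above is one of them.

No, unsatisfiable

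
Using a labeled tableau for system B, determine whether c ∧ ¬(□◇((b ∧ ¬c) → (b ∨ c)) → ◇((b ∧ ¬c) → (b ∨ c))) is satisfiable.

1. c ∧ ¬(□◇((b ∧ ¬c) → (b ∨ c)) → ◇((b ∧ ¬c) → (b ∨ c))), w0
2. c, w0   [∧-rule on 1]
3. ¬(□◇((b ∧ ¬c) → (b ∨ c)) → ◇((b ∧ ¬c) → (b ∨ c))), w0   [∧-rule on 1]
4. □◇((b ∧ ¬c) → (b ∨ c)), w0   [¬→-rule on 3]
5. ¬◇((b ∧ ¬c) → (b ∨ c)), w0   [¬→-rule on 3]
6. ◇((b ∧ ¬c) → (b ∨ c)), w0   [□-rule on 4 via w0Rw0]
7. ¬((b ∧ ¬c) → (b ∨ c)), w0   [¬◇-rule on 5 via w0Rw0]
8. b ∧ ¬c, w0   [¬→-rule on 7]
9. ¬(b ∨ c), w0   [¬→-rule on 7]
10. b, w0   [∧-rule on 8]
11. ¬c, w0   [∧-rule on 8]
Accessibility: w0Rw0
Branch closes: c and ¬c both at w0.
All branches of the tableau close; one closing branch shown above.

Unsatisfiable (every branch closes)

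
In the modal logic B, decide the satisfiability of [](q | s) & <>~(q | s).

1. [](q | s) & <>~(q | s), 0
2. [](q | s), 0
3. <>~(q | s), 0
4. q | s, 0
5. s, 0
6. ~(q | s), 1
7. ~q, 1
8. ~s, 1
9. q | s, 1
10. s, 1
Accessibility: 0R0, 0R1, 1R0, 1R1
Branch closes: s and ~s both at 1.
All branches of the tableau close; one closing branch shown above.

Unsatisfiable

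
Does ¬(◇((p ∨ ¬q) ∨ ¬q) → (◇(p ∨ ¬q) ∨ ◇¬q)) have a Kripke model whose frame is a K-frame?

Unsatisfiable

1. ¬(◇((p ∨ ¬q) ∨ ¬q) → (◇(p ∨ ¬q) ∨ ◇¬q)), w0
2. ◇((p ∨ ¬q) ∨ ¬q), w0   [¬→-rule on 1]
3. ¬(◇(p ∨ ¬q) ∨ ◇¬q), w0   [¬→-rule on 1]
4. ¬◇(p ∨ ¬q), w0   [¬∨-rule on 3]
5. ¬◇¬q, w0   [¬∨-rule on 3]
6. (p ∨ ¬q) ∨ ¬q, w1   [◇-rule on 2: fresh world w1, w0Rw1]
7. ¬(p ∨ ¬q), w1   [¬◇-rule on 4 via w0Rw1]
8. ¬p, w1   [¬∨-rule on 7]
9. q, w1   [¬∨-rule on 7]
10. p ∨ ¬q, w1   [∨-rule on 6 (branches; this branch)]
11. ¬q, w1   [∨-rule on 10 (branches; this branch)]
Accessibility: w0Rw1
Branch closes: q and ¬q both at w1.
(One branch shown.) All branches close.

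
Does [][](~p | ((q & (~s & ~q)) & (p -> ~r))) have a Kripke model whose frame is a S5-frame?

Satisfiable

1. [][](~p | ((q & (~s & ~q)) & (p -> ~r))), w0
2. [](~p | ((q & (~s & ~q)) & (p -> ~r))), w0
3. ~p | ((q & (~s & ~q)) & (p -> ~r)), w0
4. ~p, w0
Accessibility: w0Rw0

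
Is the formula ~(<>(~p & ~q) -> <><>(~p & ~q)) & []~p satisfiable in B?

1. ~(<>(~p & ~q) -> <><>(~p & ~q)) & []~p, w0
2. ~(<>(~p & ~q) -> <><>(~p & ~q)), w0
3. []~p, w0
4. <>(~p & ~q), w0
5. ~<><>(~p & ~q), w0
6. ~p, w0
7. ~<>(~p & ~q), w0
8. ~(~p & ~q), w0
9. q, w0
10. ~p & ~q, w1
11. ~p, w1
12. ~q, w1
13. ~<>(~p & ~q), w1
14. ~(~p & ~q), w1
15. q, w1
Accessibility: w0Rw0, w0Rw1, w1Rw0, w1Rw1
Branch closes: q and ~q both at w1.
All branches of the tableau close; one closing branch shown above.

No, unsatisfiable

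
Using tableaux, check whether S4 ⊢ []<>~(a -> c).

Tableau for the negation ~[]<>~(a -> c):
1. ~[]<>~(a -> c), w0
2. ~<>~(a -> c), w1
3. a -> c, w1
4. c, w1
Accessibility: w0Rw0, w0Rw1, w1Rw1
The negation has an open branch (countermodel exists).

Not valid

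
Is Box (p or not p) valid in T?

Yes, valid

Tableau for the negation not Box (p or not p):
1. not Box (p or not p), u
2. not (p or not p), v   [neg-Box-rule on 1: fresh world v, uRv]
3. not p, v   [neg-or-rule on 2]
4. p, v   [neg-or-rule on 2]
Accessibility: uRu, uRv, vRv
Branch closes: p and not p both at v.
All branches of the negation close; one closing branch shown above.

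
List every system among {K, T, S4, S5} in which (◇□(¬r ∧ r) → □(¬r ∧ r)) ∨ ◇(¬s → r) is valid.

T, S4, S5

K-tableau for the negation ¬((◇□(¬r ∧ r) → □(¬r ∧ r)) ∨ ◇(¬s → r)):
1. ¬((◇□(¬r ∧ r) → □(¬r ∧ r)) ∨ ◇(¬s → r)), 0
2. ¬(◇□(¬r ∧ r) → □(¬r ∧ r)), 0
3. ¬◇(¬s → r), 0
4. ◇□(¬r ∧ r), 0
5. ¬□(¬r ∧ r), 0
6. □(¬r ∧ r), 1
7. ¬(¬s → r), 1
8. ¬s, 1
9. ¬r, 1
10. ¬(¬r ∧ r), 2
11. ¬(¬s → r), 2
12. ¬s, 2
13. ¬r, 2
Accessibility: 0R1, 0R2
Complete open branch: countermodel on a K-frame, so not valid in K.
T-tableau for the negation ¬((◇□(¬r ∧ r) → □(¬r ∧ r)) ∨ ◇(¬s → r)):
1. ¬((◇□(¬r ∧ r) → □(¬r ∧ r)) ∨ ◇(¬s → r)), 0
2. ¬(◇□(¬r ∧ r) → □(¬r ∧ r)), 0
3. ¬◇(¬s → r), 0
4. ◇□(¬r ∧ r), 0
5. ¬□(¬r ∧ r), 0
6. ¬(¬s → r), 0
7. ¬s, 0
8. ¬r, 0
9. □(¬r ∧ r), 1
10. ¬(¬s → r), 1
11. ¬s, 1
12. ¬r, 1
13. ¬r ∧ r, 1
14. r, 1
Accessibility: 0R0, 0R1, 1R1
Branch closes: r and ¬r both at 1.
Every branch closes (one shown): valid in T, hence also in S4, S5 (every theorem of T is a theorem of S4 and S5).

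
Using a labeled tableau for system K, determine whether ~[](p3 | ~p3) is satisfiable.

Unsatisfiable (every branch closes)

1. ~[](p3 | ~p3), u
2. ~(p3 | ~p3), v   [~[]-rule on 1: fresh world v, uRv]
3. ~p3, v   [~|-rule on 2]
4. p3, v   [~|-rule on 2]
Accessibility: uRv
Branch closes: p3 and ~p3 both at v.
(One branch shown.) All branches close.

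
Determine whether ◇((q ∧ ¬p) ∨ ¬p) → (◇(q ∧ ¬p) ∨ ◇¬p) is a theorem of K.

Valid in K

Tableau for the negation ¬(◇((q ∧ ¬p) ∨ ¬p) → (◇(q ∧ ¬p) ∨ ◇¬p)):
1. ¬(◇((q ∧ ¬p) ∨ ¬p) → (◇(q ∧ ¬p) ∨ ◇¬p)), u
2. ◇((q ∧ ¬p) ∨ ¬p), u   [¬→-rule on 1]
3. ¬(◇(q ∧ ¬p) ∨ ◇¬p), u   [¬→-rule on 1]
4. ¬◇(q ∧ ¬p), u   [¬∨-rule on 3]
5. ¬◇¬p, u   [¬∨-rule on 3]
6. (q ∧ ¬p) ∨ ¬p, v   [◇-rule on 2: fresh world v, uRv]
7. ¬(q ∧ ¬p), v   [¬◇-rule on 4 via uRv]
8. p, v   [¬◇-rule on 5 via uRv]
9. q ∧ ¬p, v   [∨-rule on 6 (branches; this branch)]
10. q, v   [∧-rule on 9]
11. ¬p, v   [∧-rule on 9]
Accessibility: uRv
Branch closes: p and ¬p both at v.
All branches of the negation close; one closing branch shown above.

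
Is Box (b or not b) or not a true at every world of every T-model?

Tableau for the negation not (Box (b or not b) or not a):
1. not (Box (b or not b) or not a), w0
2. not Box (b or not b), w0   [neg-or-rule on 1]
3. a, w0   [neg-or-rule on 1]
4. not (b or not b), w1   [neg-Box-rule on 2: fresh world w1, w0Rw1]
5. not b, w1   [neg-or-rule on 4]
6. b, w1   [neg-or-rule on 4]
Accessibility: w0Rw0, w0Rw1, w1Rw1
Branch closes: b and not b both at w1.
All branches of the negation close; one closing branch shown above.

Valid in T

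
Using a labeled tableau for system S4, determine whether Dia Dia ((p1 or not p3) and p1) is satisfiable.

Yes, satisfiable

1. Dia Dia ((p1 or not p3) and p1), u
2. Dia ((p1 or not p3) and p1), v
3. (p1 or not p3) and p1, w
4. p1 or not p3, w
5. p1, w
6. not p3, w
Accessibility: uRu, uRv, uRw, vRv, vRw, wRw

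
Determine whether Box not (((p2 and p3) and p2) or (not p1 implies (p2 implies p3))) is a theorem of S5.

Tableau for the negation not Box not (((p2 and p3) and p2) or (not p1 implies (p2 implies p3))):
1. not Box not (((p2 and p3) and p2) or (not p1 implies (p2 implies p3))), 0
2. ((p2 and p3) and p2) or (not p1 implies (p2 implies p3)), 1
3. not p1 implies (p2 implies p3), 1
4. p2 implies p3, 1
5. p3, 1
Accessibility: 0R0, 0R1, 1R0, 1R1
The negation has an open branch (countermodel exists).

Not valid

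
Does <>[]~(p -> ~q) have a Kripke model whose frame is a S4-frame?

Satisfiable (open branch found)

1. <>[]~(p -> ~q), 0
2. []~(p -> ~q), 1   [<>-rule on 1: fresh world 1, 0R1]
3. ~(p -> ~q), 1   [[]-rule on 2 via 1R1]
4. p, 1   [~->-rule on 3]
5. q, 1   [~->-rule on 3]
Accessibility: 0R0, 0R1, 1R1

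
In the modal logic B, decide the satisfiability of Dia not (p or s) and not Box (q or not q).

1. Dia not (p or s) and not Box (q or not q), u
2. Dia not (p or s), u
3. not Box (q or not q), u
4. not (p or s), v
5. not p, v
6. not s, v
7. not (q or not q), w
8. not q, w
9. q, w
Accessibility: uRu, uRv, uRw, vRu, vRv, wRu, wRw
Branch closes: q and not q both at w.
(One branch shown.) All branches close.

Unsatisfiable (every branch closes)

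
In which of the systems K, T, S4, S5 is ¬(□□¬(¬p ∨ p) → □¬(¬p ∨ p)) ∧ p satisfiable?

T-tableau for the formula:
1. ¬(□□¬(¬p ∨ p) → □¬(¬p ∨ p)) ∧ p, 0
2. ¬(□□¬(¬p ∨ p) → □¬(¬p ∨ p)), 0   [∧-rule on 1]
3. p, 0   [∧-rule on 1]
4. □□¬(¬p ∨ p), 0   [¬→-rule on 2]
5. ¬□¬(¬p ∨ p), 0   [¬→-rule on 2]
6. □¬(¬p ∨ p), 0   [□-rule on 4 via 0R0]
7. ¬(¬p ∨ p), 0   [□-rule on 6 via 0R0]
8. ¬p, 0   [¬∨-rule on 7]
Accessibility: 0R0
Branch closes: p and ¬p both at 0.
Every branch closes (one shown): unsatisfiable in T, hence also in S4, S5 (every S4/S5-frame is a T-frame).
K-tableau for the formula:
1. ¬(□□¬(¬p ∨ p) → □¬(¬p ∨ p)) ∧ p, 0
2. ¬(□□¬(¬p ∨ p) → □¬(¬p ∨ p)), 0   [∧-rule on 1]
3. p, 0   [∧-rule on 1]
4. □□¬(¬p ∨ p), 0   [¬→-rule on 2]
5. ¬□¬(¬p ∨ p), 0   [¬→-rule on 2]
6. ¬p ∨ p, 1   [¬□-rule on 5: fresh world 1, 0R1]
7. □¬(¬p ∨ p), 1   [□-rule on 4 via 0R1]
8. p, 1   [∨-rule on 6 (branches; this branch)]
Accessibility: 0R1
Complete open branch: satisfiable in K.

K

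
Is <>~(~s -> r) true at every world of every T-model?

Invalid (countermodel exists)

Tableau for the negation ~<>~(~s -> r):
1. ~<>~(~s -> r), u
2. ~s -> r, u   [~<>-rule on 1 via uRu]
3. r, u   [->-rule on 2 (branches; this branch)]
Accessibility: uRu
The negation has an open branch (countermodel exists).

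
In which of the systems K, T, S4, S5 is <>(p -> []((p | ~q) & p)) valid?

T, S4, S5

K-tableau for the negation ~<>(p -> []((p | ~q) & p)):
1. ~<>(p -> []((p | ~q) & p)), 0
Complete open branch: countermodel on a K-frame, so not valid in K.
T-tableau for the negation ~<>(p -> []((p | ~q) & p)):
1. ~<>(p -> []((p | ~q) & p)), 0
2. ~(p -> []((p | ~q) & p)), 0
3. p, 0
4. ~[]((p | ~q) & p), 0
5. ~((p | ~q) & p), 1
6. ~(p -> []((p | ~q) & p)), 1
7. p, 1
8. ~[]((p | ~q) & p), 1
9. ~(p | ~q), 1
10. ~p, 1
11. q, 1
Accessibility: 0R0, 0R1, 1R1
Branch closes: p and ~p both at 1.
Every branch closes (one shown): valid in T, hence also in S4, S5 (every theorem of T is a theorem of S4 and S5).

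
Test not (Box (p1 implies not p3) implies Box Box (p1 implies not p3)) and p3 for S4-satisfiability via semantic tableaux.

1. not (Box (p1 implies not p3) implies Box Box (p1 implies not p3)) and p3, w0
2. not (Box (p1 implies not p3) implies Box Box (p1 implies not p3)), w0
3. p3, w0
4. Box (p1 implies not p3), w0
5. not Box Box (p1 implies not p3), w0
6. p1 implies not p3, w0
7. not p1, w0
8. not Box (p1 implies not p3), w1
9. p1 implies not p3, w1
10. not p3, w1
11. not (p1 implies not p3), w2
12. p1, w2
13. p3, w2
14. p1 implies not p3, w2
15. not p3, w2
Accessibility: w0Rw0, w0Rw1, w0Rw2, w1Rw1, w1Rw2, w2Rw2
Branch closes: p3 and not p3 both at w2.
Every branch closes; the branch above is one of them.

No, unsatisfiable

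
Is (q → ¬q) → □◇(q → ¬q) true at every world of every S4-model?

Tableau for the negation ¬((q → ¬q) → □◇(q → ¬q)):
1. ¬((q → ¬q) → □◇(q → ¬q)), u
2. q → ¬q, u
3. ¬□◇(q → ¬q), u
4. ¬q, u
5. ¬◇(q → ¬q), v
6. ¬(q → ¬q), v
7. q, v
Accessibility: uRu, uRv, vRv
The negation has an open branch (countermodel exists).

Not valid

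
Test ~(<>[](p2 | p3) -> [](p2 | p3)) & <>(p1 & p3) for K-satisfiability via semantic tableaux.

1. ~(<>[](p2 | p3) -> [](p2 | p3)) & <>(p1 & p3), 0
2. ~(<>[](p2 | p3) -> [](p2 | p3)), 0
3. <>(p1 & p3), 0
4. <>[](p2 | p3), 0
5. ~[](p2 | p3), 0
6. p1 & p3, 1
7. p1, 1
8. p3, 1
9. [](p2 | p3), 2
10. ~(p2 | p3), 3
11. ~p2, 3
12. ~p3, 3
Accessibility: 0R1, 0R2, 0R3

Satisfiable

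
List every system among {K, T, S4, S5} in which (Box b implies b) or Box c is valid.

T-tableau for the negation not ((Box b implies b) or Box c):
1. not ((Box b implies b) or Box c), u
2. not (Box b implies b), u
3. not Box c, u
4. Box b, u
5. not b, u
6. b, u
Accessibility: uRu
Branch closes: b and not b both at u.
Every branch closes (one shown): valid in T, hence also in S4, S5 (every theorem of T is a theorem of S4 and S5).
K-tableau for the negation not ((Box b implies b) or Box c):
1. not ((Box b implies b) or Box c), u
2. not (Box b implies b), u
3. not Box c, u
4. Box b, u
5. not b, u
6. not c, v
7. b, v
Accessibility: uRv
Complete open branch: countermodel on a K-frame, so not valid in K.

T, S4, S5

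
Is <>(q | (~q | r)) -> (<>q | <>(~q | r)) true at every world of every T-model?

Valid in T

Tableau for the negation ~(<>(q | (~q | r)) -> (<>q | <>(~q | r))):
1. ~(<>(q | (~q | r)) -> (<>q | <>(~q | r))), w0
2. <>(q | (~q | r)), w0   [~->-rule on 1]
3. ~(<>q | <>(~q | r)), w0   [~->-rule on 1]
4. ~<>q, w0   [~|-rule on 3]
5. ~<>(~q | r), w0   [~|-rule on 3]
6. ~q, w0   [~<>-rule on 4 via w0Rw0]
7. ~(~q | r), w0   [~<>-rule on 5 via w0Rw0]
8. q, w0   [~|-rule on 7]
9. ~r, w0   [~|-rule on 7]
Accessibility: w0Rw0
Branch closes: q and ~q both at w0.
All branches of the negation close; one closing branch shown above.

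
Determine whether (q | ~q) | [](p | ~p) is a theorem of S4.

Tableau for the negation ~((q | ~q) | [](p | ~p)):
1. ~((q | ~q) | [](p | ~p)), w0
2. ~(q | ~q), w0
3. ~[](p | ~p), w0
4. ~q, w0
5. q, w0
Accessibility: w0Rw0
Branch closes: q and ~q both at w0.
All branches of the negation close; one closing branch shown above.

Yes, valid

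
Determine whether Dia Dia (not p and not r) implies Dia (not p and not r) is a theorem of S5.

Tableau for the negation not (Dia Dia (not p and not r) implies Dia (not p and not r)):
1. not (Dia Dia (not p and not r) implies Dia (not p and not r)), 0
2. Dia Dia (not p and not r), 0
3. not Dia (not p and not r), 0
4. not (not p and not r), 0
5. r, 0
6. Dia (not p and not r), 1
7. not (not p and not r), 1
8. r, 1
9. not p and not r, 2
10. not p, 2
11. not r, 2
12. not (not p and not r), 2
13. r, 2
Accessibility: 0R0, 0R1, 0R2, 1R0, 1R1, 1R2, 2R0, 2R1, 2R2
Branch closes: r and not r both at 2.
All branches of the negation close; one closing branch shown above.

Yes, valid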